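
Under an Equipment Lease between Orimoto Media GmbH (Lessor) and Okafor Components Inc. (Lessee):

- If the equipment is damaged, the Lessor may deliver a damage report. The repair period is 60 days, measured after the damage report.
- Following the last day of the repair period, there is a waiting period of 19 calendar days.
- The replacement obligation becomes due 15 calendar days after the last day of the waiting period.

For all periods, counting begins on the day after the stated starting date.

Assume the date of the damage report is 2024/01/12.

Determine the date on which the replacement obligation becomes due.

2024/04/15

Adding 60 calendar days to 2024/01/12 gives 2024/03/12, which is the last day of the repair period.
The last day of the waiting period: 2024/03/12 + 19 days = 2024/03/31.
The date on which the replacement obligation becomes due: 2024/03/31 + 15 days = 2024/04/15.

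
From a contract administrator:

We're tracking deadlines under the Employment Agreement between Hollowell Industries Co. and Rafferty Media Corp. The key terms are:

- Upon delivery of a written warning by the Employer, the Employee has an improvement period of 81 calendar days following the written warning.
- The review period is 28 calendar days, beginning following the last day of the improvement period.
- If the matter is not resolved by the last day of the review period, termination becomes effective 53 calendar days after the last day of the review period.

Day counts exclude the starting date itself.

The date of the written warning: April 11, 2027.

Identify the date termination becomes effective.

September 20, 2027

The last day of the improvement period: April 11, 2027 + 81 days = July 1, 2027.
The last day of the review period: July 1, 2027 + 28 days = July 29, 2027.
The date termination becomes effective: July 29, 2027 + 53 days = September 20, 2027.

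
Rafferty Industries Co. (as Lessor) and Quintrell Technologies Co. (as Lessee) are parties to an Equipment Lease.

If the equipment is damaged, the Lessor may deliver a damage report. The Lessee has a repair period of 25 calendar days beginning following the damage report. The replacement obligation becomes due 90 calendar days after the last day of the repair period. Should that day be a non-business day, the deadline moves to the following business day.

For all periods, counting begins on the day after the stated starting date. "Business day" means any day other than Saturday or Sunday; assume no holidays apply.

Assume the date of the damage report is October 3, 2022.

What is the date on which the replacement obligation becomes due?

January 26, 2023

The last day of the repair period: October 3, 2022 + 25 days = October 28, 2022.
Adding 90 calendar days to October 28, 2022 gives January 26, 2023, which is the date on which the replacement obligation becomes due. January 26, 2023 is a Thursday, so no roll-forward applies.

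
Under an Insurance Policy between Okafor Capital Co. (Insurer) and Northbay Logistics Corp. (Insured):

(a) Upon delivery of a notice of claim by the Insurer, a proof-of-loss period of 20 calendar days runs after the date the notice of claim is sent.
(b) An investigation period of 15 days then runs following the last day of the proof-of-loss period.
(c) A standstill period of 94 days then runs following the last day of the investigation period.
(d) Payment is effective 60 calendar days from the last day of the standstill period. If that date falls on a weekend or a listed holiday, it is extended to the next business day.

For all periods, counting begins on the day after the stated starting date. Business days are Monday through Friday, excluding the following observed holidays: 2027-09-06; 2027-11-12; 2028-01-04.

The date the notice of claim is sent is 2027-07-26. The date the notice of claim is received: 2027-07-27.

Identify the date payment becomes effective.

2028-01-31

The last day of the proof-of-loss period: 20 calendar days after 2027-07-26 is 2027-08-15.
The last day of the investigation period: 15 calendar days after 2027-08-15 is 2027-08-30.
Adding 94 calendar days to 2027-08-30 gives 2027-12-02, which is the last day of the standstill period.
The date payment becomes effective: 60 calendar days after 2027-12-02 is 2028-01-31. 2028-01-31 is a Monday and is not a listed holiday, so no roll-forward applies.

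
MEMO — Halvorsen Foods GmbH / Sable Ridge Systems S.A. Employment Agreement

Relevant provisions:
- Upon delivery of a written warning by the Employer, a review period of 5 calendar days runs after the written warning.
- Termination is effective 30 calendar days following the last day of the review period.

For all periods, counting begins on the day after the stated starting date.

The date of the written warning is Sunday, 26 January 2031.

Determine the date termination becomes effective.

2 March 2031

Adding 5 calendar days to 26 January 2031 gives 31 January 2031, which is the last day of the review period.
The date termination becomes effective: 31 January 2031 + 30 days = 2 March 2031.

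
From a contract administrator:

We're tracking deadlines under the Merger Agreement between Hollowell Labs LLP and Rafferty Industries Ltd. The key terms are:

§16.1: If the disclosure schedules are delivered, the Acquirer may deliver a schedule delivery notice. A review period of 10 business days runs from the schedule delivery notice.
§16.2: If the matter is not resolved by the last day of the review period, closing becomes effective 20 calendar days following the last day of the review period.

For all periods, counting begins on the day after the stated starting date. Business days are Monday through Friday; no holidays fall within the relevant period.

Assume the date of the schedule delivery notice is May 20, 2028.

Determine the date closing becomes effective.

Jun 22, 2028

From Saturday, May 20, 2028, 10 business days (May 22, May 23, May 24, May 25, May 26, May 29, May 30, May 31, Jun 1, Jun 2, skipping weekends) brings us to Friday, Jun 2, 2028, which is the last day of the review period.
The date closing becomes effective: Jun 2, 2028 + 20 days = Jun 22, 2028.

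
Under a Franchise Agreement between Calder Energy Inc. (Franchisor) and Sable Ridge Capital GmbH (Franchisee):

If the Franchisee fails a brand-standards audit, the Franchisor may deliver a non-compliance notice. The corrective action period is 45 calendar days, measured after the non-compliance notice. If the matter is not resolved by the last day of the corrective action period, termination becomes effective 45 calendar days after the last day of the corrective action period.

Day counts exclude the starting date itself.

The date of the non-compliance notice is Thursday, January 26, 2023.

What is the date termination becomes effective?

The last day of the corrective action period: 45 calendar days after January 26, 2023 is March 12, 2023.
Adding 45 calendar days to March 12, 2023 gives April 26, 2023, which is the date termination becomes effective.

April 26, 2023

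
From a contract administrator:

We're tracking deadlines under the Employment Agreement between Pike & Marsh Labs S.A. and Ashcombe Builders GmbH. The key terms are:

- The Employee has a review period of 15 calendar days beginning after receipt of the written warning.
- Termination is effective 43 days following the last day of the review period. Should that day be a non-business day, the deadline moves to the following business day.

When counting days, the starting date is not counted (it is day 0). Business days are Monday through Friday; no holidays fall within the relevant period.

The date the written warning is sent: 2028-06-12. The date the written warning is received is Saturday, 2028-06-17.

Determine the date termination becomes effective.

The last day of the review period: 15 calendar days after 2028-06-17 is 2028-07-02.
The date termination becomes effective: 43 calendar days after 2028-07-02 is 2028-08-14. 2028-08-14 is a Monday, so no roll-forward applies.

2028-08-14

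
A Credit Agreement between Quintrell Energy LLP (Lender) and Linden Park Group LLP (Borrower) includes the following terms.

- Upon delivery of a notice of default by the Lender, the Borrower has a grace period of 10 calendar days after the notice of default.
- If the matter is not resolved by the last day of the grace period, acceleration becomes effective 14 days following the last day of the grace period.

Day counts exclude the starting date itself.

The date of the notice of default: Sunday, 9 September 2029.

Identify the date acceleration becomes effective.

3 October 2029

The last day of the grace period: 10 calendar days after 9 September 2029 is 19 September 2029.
Adding 14 calendar days to 19 September 2029 gives 3 October 2029, which is the date acceleration becomes effective.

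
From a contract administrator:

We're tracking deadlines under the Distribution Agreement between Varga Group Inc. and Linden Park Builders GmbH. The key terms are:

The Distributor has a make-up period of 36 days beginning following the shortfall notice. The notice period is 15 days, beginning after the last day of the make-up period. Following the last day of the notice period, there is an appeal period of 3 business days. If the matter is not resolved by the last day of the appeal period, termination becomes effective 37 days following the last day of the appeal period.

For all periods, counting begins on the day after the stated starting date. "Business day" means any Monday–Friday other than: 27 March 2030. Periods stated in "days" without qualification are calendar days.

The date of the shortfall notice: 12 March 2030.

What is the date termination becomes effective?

13 June 2030

The last day of the make-up period: 12 March 2030 + 36 days = 17 April 2030.
Adding 15 calendar days to 17 April 2030 gives 2 May 2030, which is the last day of the notice period.
The last day of the appeal period: 3 business days after Thursday, 2 May 2030, skipping weekends — May 3, May 6, May 7 — lands on Tuesday, 7 May 2030.
Adding 37 calendar days to 7 May 2030 gives 13 June 2030, which is the date termination becomes effective.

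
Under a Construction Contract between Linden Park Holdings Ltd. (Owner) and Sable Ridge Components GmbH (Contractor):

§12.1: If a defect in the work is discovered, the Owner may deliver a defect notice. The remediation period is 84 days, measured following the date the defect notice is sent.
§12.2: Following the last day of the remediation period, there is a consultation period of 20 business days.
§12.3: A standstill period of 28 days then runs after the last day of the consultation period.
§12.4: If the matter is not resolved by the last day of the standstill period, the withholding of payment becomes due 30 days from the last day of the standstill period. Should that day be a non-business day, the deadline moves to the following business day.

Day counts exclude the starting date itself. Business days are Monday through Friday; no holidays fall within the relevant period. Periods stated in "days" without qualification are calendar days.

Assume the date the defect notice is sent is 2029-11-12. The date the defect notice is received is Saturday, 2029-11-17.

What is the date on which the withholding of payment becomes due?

2030-05-01

The last day of the remediation period: 2029-11-12 + 84 days = 2030-02-04.
From Monday, 2030-02-04, 20 business days (Feb 5, Feb 6, Feb 7, Feb 8, …, Feb 28, Mar 1, Mar 4, skipping weekends) brings us to Monday, 2030-03-04, which is the last day of the consultation period.
The last day of the standstill period: 2030-03-04 + 28 days = 2030-04-01.
Adding 30 calendar days to 2030-04-01 gives 2030-05-01, which is the date on which the withholding of payment becomes due. 2030-05-01 is a Wednesday, so no roll-forward applies.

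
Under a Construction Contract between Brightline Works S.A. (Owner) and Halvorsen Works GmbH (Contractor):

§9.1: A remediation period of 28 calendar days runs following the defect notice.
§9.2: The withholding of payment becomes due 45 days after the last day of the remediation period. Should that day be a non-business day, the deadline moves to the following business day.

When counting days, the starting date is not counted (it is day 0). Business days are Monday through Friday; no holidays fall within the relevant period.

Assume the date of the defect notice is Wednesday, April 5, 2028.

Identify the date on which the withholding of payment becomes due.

June 19, 2028

Adding 28 calendar days to April 5, 2028 gives May 3, 2028, which is the last day of the remediation period.
The date on which the withholding of payment becomes due: May 3, 2028 + 45 days = June 17, 2028. That falls on a Saturday, so it rolls to the next business day, Monday, June 19, 2028.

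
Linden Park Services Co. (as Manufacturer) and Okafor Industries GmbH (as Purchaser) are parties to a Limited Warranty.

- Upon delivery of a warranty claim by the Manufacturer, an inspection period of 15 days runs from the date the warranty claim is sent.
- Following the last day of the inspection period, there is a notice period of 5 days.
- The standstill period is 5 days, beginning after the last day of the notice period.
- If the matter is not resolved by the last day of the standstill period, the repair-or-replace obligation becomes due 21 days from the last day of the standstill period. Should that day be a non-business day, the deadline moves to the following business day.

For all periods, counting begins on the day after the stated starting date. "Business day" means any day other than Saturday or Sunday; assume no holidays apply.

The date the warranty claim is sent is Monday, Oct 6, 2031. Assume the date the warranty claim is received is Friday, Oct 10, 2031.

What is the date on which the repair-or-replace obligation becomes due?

The last day of the inspection period: 15 calendar days after Oct 6, 2031 is Oct 21, 2031.
Adding 5 calendar days to Oct 21, 2031 gives Oct 26, 2031, which is the last day of the notice period.
Adding 5 calendar days to Oct 26, 2031 gives Oct 31, 2031, which is the last day of the standstill period.
The date on which the repair-or-replace obligation becomes due: Oct 31, 2031 + 21 days = Nov 21, 2031. Nov 21, 2031 is a Friday, so no roll-forward applies.

Nov 21, 2031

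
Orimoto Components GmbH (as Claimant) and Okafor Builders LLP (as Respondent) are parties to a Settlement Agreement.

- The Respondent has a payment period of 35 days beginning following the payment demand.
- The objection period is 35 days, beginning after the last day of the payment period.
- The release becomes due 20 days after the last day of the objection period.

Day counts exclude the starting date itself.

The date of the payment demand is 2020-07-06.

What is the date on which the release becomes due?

2020-10-04

The last day of the payment period: 2020-07-06 + 35 days = 2020-08-10.
The last day of the objection period: 2020-08-10 + 35 days = 2020-09-14.
Adding 20 calendar days to 2020-09-14 gives 2020-10-04, which is the date on which the release becomes due.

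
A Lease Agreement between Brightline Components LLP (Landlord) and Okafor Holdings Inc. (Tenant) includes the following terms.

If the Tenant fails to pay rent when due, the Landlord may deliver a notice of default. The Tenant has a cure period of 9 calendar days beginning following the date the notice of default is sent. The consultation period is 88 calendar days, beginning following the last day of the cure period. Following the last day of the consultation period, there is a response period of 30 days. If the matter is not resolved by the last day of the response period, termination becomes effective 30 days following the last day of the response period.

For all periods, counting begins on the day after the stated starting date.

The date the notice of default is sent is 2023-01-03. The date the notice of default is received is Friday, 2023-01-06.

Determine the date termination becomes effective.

The last day of the cure period: 9 calendar days after 2023-01-03 is 2023-01-12.
The last day of the consultation period: 88 calendar days after 2023-01-12 is 2023-04-10.
The last day of the response period: 2023-04-10 + 30 days = 2023-05-10.
The date termination becomes effective: 2023-05-10 + 30 days = 2023-06-09.

2023-06-09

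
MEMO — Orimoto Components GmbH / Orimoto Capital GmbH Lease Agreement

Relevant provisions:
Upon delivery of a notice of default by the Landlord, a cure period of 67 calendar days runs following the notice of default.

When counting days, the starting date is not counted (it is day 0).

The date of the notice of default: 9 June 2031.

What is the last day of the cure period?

15 August 2031

Adding 67 calendar days to 9 June 2031 gives 15 August 2031, which is the last day of the cure period.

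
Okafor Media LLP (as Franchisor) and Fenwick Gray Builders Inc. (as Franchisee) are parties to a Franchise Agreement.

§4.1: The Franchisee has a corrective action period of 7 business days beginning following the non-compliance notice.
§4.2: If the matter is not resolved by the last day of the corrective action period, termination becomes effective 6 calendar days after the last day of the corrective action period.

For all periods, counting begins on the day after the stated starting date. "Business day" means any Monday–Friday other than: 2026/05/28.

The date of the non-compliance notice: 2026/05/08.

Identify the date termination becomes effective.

The last day of the corrective action period: counting 7 business days from Friday, 2026/05/08 (May 11, May 12, May 13, May 14, May 15, May 18, May 19, skipping weekends) reaches Tuesday, 2026/05/19.
The date termination becomes effective: 2026/05/19 + 6 days = 2026/05/25.

2026/05/25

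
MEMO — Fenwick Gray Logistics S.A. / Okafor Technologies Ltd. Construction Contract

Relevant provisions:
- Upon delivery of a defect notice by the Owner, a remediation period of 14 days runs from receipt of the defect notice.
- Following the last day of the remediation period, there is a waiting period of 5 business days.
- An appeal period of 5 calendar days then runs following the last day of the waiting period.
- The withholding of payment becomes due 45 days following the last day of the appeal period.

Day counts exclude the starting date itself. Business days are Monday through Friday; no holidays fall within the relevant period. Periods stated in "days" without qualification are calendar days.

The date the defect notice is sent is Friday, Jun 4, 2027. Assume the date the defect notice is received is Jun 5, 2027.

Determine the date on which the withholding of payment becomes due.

Aug 14, 2027

Adding 14 calendar days to Jun 5, 2027 gives Jun 19, 2027, which is the last day of the remediation period.
The last day of the waiting period: counting 5 business days from Saturday, Jun 19, 2027 (Jun 21, Jun 22, Jun 23, Jun 24, Jun 25, skipping weekends) reaches Friday, Jun 25, 2027.
Adding 5 calendar days to Jun 25, 2027 gives Jun 30, 2027, which is the last day of the appeal period.
Adding 45 calendar days to Jun 30, 2027 gives Aug 14, 2027, which is the date on which the withholding of payment becomes due.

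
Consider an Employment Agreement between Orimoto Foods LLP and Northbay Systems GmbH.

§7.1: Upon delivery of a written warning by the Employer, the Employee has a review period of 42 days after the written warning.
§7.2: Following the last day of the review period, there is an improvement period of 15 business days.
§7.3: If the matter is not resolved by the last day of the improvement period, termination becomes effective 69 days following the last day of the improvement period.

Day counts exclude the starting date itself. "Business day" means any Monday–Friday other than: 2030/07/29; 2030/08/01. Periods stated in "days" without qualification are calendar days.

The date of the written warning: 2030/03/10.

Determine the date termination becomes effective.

The last day of the review period: 42 calendar days after 2030/03/10 is 2030/04/21.
From Sunday, 2030/04/21, 15 business days (Apr 22, Apr 23, Apr 24, Apr 25, …, May 8, May 9, May 10, skipping weekends) brings us to Friday, 2030/05/10, which is the last day of the improvement period.
Adding 69 calendar days to 2030/05/10 gives 2030/07/18, which is the date termination becomes effective.

2030/07/18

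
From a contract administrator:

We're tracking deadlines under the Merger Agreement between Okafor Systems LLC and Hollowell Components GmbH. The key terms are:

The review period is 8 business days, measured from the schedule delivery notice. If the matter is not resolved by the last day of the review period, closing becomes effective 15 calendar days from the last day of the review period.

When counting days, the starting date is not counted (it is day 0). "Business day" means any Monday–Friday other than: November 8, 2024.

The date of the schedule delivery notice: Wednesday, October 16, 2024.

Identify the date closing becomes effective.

November 12, 2024

The last day of the review period: counting 8 business days from Wednesday, October 16, 2024 (Oct 17, Oct 18, Oct 21, Oct 22, Oct 23, Oct 24, Oct 25, Oct 28, skipping weekends) reaches Monday, October 28, 2024.
The date closing becomes effective: 15 calendar days after October 28, 2024 is November 12, 2024.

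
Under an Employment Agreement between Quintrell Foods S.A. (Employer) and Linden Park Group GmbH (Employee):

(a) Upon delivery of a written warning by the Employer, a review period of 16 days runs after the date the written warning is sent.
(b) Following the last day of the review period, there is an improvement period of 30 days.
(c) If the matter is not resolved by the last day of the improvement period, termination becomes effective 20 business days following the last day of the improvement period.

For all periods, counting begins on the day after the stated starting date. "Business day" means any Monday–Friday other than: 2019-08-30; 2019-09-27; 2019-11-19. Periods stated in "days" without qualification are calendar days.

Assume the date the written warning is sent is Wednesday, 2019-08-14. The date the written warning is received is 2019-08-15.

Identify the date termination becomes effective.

The last day of the review period: 2019-08-14 + 16 days = 2019-08-30.
The last day of the improvement period: 30 calendar days after 2019-08-30 is 2019-09-29.
From Sunday, 2019-09-29, 20 business days (Sep 30, Oct 1, Oct 2, Oct 3, …, Oct 23, Oct 24, Oct 25, skipping weekends) brings us to Friday, 2019-10-25, which is the date termination becomes effective.

2019-10-25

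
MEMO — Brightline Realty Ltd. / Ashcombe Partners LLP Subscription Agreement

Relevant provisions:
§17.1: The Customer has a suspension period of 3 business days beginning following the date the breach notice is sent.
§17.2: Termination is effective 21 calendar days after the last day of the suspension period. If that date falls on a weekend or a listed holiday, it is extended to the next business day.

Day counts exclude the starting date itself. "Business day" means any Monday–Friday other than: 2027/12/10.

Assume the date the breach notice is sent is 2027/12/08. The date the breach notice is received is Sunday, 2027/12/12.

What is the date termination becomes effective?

2028/01/04

The last day of the suspension period: counting 3 business days from Wednesday, 2027/12/08 (Dec 9, Dec 13, Dec 14, skipping weekends and the listed holiday on Dec 10) reaches Tuesday, 2027/12/14.
The date termination becomes effective: 2027/12/14 + 21 days = 2028/01/04. 2028/01/04 is a Tuesday and is not a listed holiday, so no roll-forward applies.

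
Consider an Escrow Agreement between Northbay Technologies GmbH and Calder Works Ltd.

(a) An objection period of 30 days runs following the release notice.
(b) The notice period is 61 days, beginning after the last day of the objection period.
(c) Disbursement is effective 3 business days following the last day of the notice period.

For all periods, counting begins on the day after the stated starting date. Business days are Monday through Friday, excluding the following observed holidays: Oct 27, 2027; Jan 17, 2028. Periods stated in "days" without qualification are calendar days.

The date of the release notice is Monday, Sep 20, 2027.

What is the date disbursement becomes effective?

Dec 23, 2027

The last day of the objection period: Sep 20, 2027 + 30 days = Oct 20, 2027.
Adding 61 calendar days to Oct 20, 2027 gives Dec 20, 2027, which is the last day of the notice period.
The date disbursement becomes effective: counting 3 business days from Monday, Dec 20, 2027 (Dec 21, Dec 22, Dec 23, skipping weekends) reaches Thursday, Dec 23, 2027.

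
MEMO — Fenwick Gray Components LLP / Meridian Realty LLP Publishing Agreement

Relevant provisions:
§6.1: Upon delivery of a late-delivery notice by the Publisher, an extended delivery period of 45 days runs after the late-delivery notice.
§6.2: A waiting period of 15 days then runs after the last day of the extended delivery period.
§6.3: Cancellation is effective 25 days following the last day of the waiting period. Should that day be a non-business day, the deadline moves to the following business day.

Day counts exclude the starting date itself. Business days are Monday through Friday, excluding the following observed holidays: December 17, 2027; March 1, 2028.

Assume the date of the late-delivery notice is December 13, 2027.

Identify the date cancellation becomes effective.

The last day of the extended delivery period: 45 calendar days after December 13, 2027 is January 27, 2028.
Adding 15 calendar days to January 27, 2028 gives February 11, 2028, which is the last day of the waiting period.
Adding 25 calendar days to February 11, 2028 gives March 7, 2028, which is the date cancellation becomes effective. March 7, 2028 is a Tuesday and is not a listed holiday, so no roll-forward applies.

March 7, 2028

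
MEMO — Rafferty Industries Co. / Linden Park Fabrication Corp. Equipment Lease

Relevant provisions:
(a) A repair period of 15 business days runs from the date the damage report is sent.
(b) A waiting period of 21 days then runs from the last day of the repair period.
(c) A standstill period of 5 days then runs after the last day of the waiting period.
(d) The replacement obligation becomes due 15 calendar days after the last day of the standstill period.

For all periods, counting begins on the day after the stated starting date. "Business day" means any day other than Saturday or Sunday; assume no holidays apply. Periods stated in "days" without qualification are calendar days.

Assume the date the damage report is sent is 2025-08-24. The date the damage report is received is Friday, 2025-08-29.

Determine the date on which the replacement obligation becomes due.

2025-10-23

The last day of the repair period: counting 15 business days from Sunday, 2025-08-24 (Aug 25, Aug 26, Aug 27, Aug 28, …, Sep 10, Sep 11, Sep 12, skipping weekends) reaches Friday, 2025-09-12.
Adding 21 calendar days to 2025-09-12 gives 2025-10-03, which is the last day of the waiting period.
The last day of the standstill period: 5 calendar days after 2025-10-03 is 2025-10-08.
Adding 15 calendar days to 2025-10-08 gives 2025-10-23, which is the date on which the replacement obligation becomes due.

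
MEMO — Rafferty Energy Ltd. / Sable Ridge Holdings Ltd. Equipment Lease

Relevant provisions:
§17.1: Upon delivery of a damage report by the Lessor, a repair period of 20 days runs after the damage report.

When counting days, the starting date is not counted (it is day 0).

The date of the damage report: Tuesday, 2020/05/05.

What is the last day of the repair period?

The last day of the repair period: 20 calendar days after 2020/05/05 is 2020/05/25.

2020/05/25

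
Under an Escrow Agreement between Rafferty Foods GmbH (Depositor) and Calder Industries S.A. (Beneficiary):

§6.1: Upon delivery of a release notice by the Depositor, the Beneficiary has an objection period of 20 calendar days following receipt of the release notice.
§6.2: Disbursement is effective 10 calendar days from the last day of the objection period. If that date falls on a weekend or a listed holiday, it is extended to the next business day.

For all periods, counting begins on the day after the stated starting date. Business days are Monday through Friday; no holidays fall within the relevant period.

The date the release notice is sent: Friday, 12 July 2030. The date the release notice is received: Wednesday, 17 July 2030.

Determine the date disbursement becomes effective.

The last day of the objection period: 17 July 2030 + 20 days = 6 August 2030.
The date disbursement becomes effective: 6 August 2030 + 10 days = 16 August 2030. 16 August 2030 is a Friday, so no roll-forward applies.

16 August 2030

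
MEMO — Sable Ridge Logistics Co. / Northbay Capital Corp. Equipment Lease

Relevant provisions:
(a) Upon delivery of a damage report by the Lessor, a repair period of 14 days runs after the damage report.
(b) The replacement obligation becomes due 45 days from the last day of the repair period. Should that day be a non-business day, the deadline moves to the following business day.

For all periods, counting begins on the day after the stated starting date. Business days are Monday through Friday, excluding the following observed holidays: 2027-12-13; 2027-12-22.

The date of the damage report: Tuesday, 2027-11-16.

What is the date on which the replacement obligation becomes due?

2028-01-14

The last day of the repair period: 2027-11-16 + 14 days = 2027-11-30.
The date on which the replacement obligation becomes due: 2027-11-30 + 45 days = 2028-01-14. 2028-01-14 is a Friday and is not a listed holiday, so no roll-forward applies.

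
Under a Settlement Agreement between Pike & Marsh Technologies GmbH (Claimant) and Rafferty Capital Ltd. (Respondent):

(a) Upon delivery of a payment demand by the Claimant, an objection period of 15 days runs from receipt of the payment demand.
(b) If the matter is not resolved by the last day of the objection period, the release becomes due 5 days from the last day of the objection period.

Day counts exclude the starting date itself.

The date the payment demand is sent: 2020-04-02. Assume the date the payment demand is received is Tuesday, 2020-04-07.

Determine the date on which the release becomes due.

2020-04-27

The last day of the objection period: 15 calendar days after 2020-04-07 is 2020-04-22.
Adding 5 calendar days to 2020-04-22 gives 2020-04-27, which is the date on which the release becomes due.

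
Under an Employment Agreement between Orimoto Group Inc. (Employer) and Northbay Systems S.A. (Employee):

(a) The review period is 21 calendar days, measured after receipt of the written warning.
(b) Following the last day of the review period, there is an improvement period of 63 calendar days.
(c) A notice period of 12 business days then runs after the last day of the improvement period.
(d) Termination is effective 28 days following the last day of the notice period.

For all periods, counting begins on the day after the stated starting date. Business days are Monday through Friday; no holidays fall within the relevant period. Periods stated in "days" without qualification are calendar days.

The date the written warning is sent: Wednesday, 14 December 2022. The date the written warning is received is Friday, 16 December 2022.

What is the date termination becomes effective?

25 April 2023

Adding 21 calendar days to 16 December 2022 gives 6 January 2023, which is the last day of the review period.
The last day of the improvement period: 6 January 2023 + 63 days = 10 March 2023.
The last day of the notice period: counting 12 business days from Friday, 10 March 2023 (Mar 13, Mar 14, Mar 15, Mar 16, …, Mar 24, Mar 27, Mar 28, skipping weekends) reaches Tuesday, 28 March 2023.
The date termination becomes effective: 28 calendar days after 28 March 2023 is 25 April 2023.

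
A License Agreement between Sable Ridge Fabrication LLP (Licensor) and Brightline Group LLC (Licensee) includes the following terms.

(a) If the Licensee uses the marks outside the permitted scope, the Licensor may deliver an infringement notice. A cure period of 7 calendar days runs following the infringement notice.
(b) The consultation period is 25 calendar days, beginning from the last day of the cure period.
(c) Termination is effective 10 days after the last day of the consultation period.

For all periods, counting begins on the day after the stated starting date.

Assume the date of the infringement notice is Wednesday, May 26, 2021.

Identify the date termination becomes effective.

The last day of the cure period: May 26, 2021 + 7 days = Jun 2, 2021.
The last day of the consultation period: 25 calendar days after Jun 2, 2021 is Jun 27, 2021.
The date termination becomes effective: Jun 27, 2021 + 10 days = Jul 7, 2021.

Jul 7, 2021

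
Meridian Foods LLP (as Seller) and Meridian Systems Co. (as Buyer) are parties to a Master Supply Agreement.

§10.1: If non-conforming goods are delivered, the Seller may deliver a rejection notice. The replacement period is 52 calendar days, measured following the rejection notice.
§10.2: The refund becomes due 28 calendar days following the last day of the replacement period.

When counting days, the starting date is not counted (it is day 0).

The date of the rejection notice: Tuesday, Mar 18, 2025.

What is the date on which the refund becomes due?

Jun 6, 2025

The last day of the replacement period: Mar 18, 2025 + 52 days = May 9, 2025.
Adding 28 calendar days to May 9, 2025 gives Jun 6, 2025, which is the date on which the refund becomes due.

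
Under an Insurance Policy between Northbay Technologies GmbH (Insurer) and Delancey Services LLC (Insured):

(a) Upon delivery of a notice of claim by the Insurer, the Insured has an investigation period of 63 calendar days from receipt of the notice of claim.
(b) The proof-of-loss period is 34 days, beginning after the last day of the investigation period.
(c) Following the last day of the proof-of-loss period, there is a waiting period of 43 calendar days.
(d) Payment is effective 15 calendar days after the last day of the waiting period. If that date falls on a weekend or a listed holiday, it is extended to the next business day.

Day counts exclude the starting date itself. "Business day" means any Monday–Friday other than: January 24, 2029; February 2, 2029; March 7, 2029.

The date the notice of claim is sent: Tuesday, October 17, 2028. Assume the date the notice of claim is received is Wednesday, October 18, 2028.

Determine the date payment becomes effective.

March 22, 2029

Adding 63 calendar days to October 18, 2028 gives December 20, 2028, which is the last day of the investigation period.
The last day of the proof-of-loss period: December 20, 2028 + 34 days = January 23, 2029.
The last day of the waiting period: January 23, 2029 + 43 days = March 7, 2029.
Adding 15 calendar days to March 7, 2029 gives March 22, 2029, which is the date payment becomes effective. March 22, 2029 is a Thursday and is not a listed holiday, so no roll-forward applies.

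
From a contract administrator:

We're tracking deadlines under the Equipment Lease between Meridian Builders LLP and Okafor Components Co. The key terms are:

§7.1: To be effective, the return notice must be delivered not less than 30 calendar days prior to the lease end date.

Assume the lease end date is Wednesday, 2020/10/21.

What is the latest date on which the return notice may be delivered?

Counting back 30 calendar days from 2020/10/21 gives 2020/09/21.

2020/09/21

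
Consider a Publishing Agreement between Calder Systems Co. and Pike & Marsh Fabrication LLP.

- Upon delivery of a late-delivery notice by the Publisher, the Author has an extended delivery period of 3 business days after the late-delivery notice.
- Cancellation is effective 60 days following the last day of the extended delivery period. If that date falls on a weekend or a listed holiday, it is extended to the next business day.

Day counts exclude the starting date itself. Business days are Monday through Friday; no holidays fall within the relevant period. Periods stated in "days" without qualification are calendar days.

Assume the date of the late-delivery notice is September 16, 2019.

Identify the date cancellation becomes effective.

The last day of the extended delivery period: counting 3 business days from Monday, September 16, 2019 (Sep 17, Sep 18, Sep 19, skipping weekends) reaches Thursday, September 19, 2019.
Adding 60 calendar days to September 19, 2019 gives November 18, 2019, which is the date cancellation becomes effective. November 18, 2019 is a Monday, so no roll-forward applies.

November 18, 2019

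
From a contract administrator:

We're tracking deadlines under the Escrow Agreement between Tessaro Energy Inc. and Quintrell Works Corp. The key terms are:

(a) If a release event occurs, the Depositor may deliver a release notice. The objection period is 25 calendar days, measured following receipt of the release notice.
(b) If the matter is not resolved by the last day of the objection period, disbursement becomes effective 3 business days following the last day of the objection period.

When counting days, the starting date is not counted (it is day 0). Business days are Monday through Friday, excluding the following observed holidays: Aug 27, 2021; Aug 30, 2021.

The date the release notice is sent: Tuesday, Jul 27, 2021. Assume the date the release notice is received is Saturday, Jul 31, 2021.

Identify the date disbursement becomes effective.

Sep 1, 2021

Adding 25 calendar days to Jul 31, 2021 gives Aug 25, 2021, which is the last day of the objection period.
The date disbursement becomes effective: 3 business days after Wednesday, Aug 25, 2021, skipping weekends and the listed holidays on Aug 27, Aug 30 — Aug 26, Aug 31, Sep 1 — lands on Wednesday, Sep 1, 2021.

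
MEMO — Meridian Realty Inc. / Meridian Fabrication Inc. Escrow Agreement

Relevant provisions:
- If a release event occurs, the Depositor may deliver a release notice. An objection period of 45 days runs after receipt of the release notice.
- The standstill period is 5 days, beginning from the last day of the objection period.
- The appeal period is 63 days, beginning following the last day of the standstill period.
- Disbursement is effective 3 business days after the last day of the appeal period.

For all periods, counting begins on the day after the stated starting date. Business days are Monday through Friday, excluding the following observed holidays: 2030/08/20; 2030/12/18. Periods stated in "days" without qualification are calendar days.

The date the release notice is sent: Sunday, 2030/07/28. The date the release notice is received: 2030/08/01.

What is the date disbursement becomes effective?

2030/11/27

Adding 45 calendar days to 2030/08/01 gives 2030/09/15, which is the last day of the objection period.
Adding 5 calendar days to 2030/09/15 gives 2030/09/20, which is the last day of the standstill period.
Adding 63 calendar days to 2030/09/20 gives 2030/11/22, which is the last day of the appeal period.
The date disbursement becomes effective: 3 business days after Friday, 2030/11/22, skipping weekends — Nov 25, Nov 26, Nov 27 — lands on Wednesday, 2030/11/27.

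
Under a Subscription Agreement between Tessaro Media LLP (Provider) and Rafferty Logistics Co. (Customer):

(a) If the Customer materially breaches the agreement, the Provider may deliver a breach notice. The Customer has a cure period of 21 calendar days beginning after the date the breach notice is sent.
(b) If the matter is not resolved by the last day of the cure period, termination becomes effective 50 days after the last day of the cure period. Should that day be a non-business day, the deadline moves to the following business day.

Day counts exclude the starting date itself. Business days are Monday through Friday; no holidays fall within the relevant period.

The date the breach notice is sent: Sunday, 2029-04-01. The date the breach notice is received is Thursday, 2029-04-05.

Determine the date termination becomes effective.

Adding 21 calendar days to 2029-04-01 gives 2029-04-22, which is the last day of the cure period.
Adding 50 calendar days to 2029-04-22 gives 2029-06-11, which is the date termination becomes effective. 2029-06-11 is a Monday, so no roll-forward applies.

2029-06-11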